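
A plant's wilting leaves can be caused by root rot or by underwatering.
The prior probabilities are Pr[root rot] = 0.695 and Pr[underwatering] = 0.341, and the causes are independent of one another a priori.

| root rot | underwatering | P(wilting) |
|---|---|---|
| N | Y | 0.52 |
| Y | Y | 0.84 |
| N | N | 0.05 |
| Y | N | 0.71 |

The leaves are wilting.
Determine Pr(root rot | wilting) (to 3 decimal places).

By total probability over the 4 (root rot, underwatering) configurations:
  P(wilting) = 0.05*0.305*0.659 + 0.52*0.305*0.341 + 0.71*0.695*0.659 + 0.84*0.695*0.341
        = 0.010050 + 0.054083 + 0.325184 + 0.199076 = 0.588393
Keeping only the root rot-present terms gives 0.524260, so
  P(root rot | wilting) = 0.524260 / 0.588393 ≈ 0.891

Pr(root rot | wilting) ≈ 0.891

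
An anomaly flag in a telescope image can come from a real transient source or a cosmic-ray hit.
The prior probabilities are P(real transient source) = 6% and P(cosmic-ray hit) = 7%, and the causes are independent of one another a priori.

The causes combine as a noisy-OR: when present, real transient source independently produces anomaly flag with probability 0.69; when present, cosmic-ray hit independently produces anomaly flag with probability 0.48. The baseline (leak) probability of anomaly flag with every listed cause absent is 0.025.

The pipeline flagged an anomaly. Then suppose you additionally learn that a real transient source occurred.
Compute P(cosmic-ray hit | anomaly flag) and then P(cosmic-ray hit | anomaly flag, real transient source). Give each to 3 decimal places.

P(cosmic-ray hit | anomaly flag) ≈ 0.372; P(cosmic-ray hit | anomaly flag, real transient source) ≈ 0.083

Under noisy-OR, P(anomaly flag | causes) = 1 − (1−0.025)·∏(1−qᵢ) over the active causes.
Sum P(anomaly flag|·) weighted by the priors over the 4 (real transient source, cosmic-ray hit) configurations:
  P(anomaly flag) = 0.025×0.94×0.93 + 0.493×0.94×0.07 + 0.69775×0.06×0.93 + 0.84283×0.06×0.07
        = 0.021855 + 0.032439 + 0.038934 + 0.003540 = 0.096768
The terms with cosmic-ray hit present sum to 0.035979, so
  P(cosmic-ray hit | anomaly flag) = 0.035979 / 0.096768 ≈ 0.372

Now also conditioning on real transient source=true:
Enumerate both values of cosmic-ray hit and weight by the priors:
  P(anomaly flag | real transient source) = 0.69775·0.93 + 0.84283·0.07
        = 0.648907 + 0.058998 = 0.707905
Configurations with cosmic-ray hit contribute 0.058998, so
  P(cosmic-ray hit | anomaly flag, real transient source) = 0.058998 / 0.707905 ≈ 0.083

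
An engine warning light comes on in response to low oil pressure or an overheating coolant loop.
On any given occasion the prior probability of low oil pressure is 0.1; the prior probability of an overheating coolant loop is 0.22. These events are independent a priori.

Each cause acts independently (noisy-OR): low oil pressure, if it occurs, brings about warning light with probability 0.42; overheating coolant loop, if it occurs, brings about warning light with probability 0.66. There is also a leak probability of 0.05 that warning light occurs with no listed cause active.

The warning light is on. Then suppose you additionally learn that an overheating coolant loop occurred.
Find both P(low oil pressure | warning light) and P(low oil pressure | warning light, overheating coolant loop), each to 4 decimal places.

Under noisy-OR, P(warning light | causes) = 1 − (1−0.05)·∏(1−qᵢ) over the active causes.
Enumerate the 4 (low oil pressure, overheating coolant loop) configurations and weight by the priors:
  P(warning light) = 0.05*0.9*0.78 + 0.677*0.9*0.22 + 0.449*0.1*0.78 + 0.81266*0.1*0.22
        = 0.035100 + 0.134046 + 0.035022 + 0.017879 = 0.222047
Keeping only the low oil pressure-present terms gives 0.052901, so
  P(low oil pressure | warning light) = 0.052901 / 0.222047 ≈ 0.2382

With the extra evidence:
P(warning light | overheating coolant loop) = 0.677*0.9 + 0.81266*0.1 = 0.609300 + 0.081266 = 0.690566
The low oil pressure-present share is 0.81266*0.1 = 0.081266.
P(low oil pressure | warning light, overheating coolant loop) = 0.081266 / 0.690566 ≈ 0.1177
Conditioning on overheating coolant loop lowers the posterior on low oil pressure: the classic explaining-away effect in a common-effect structure.

P(low oil pressure | warning light) ≈ 0.2382; P(low oil pressure | warning light, overheating coolant loop) ≈ 0.1177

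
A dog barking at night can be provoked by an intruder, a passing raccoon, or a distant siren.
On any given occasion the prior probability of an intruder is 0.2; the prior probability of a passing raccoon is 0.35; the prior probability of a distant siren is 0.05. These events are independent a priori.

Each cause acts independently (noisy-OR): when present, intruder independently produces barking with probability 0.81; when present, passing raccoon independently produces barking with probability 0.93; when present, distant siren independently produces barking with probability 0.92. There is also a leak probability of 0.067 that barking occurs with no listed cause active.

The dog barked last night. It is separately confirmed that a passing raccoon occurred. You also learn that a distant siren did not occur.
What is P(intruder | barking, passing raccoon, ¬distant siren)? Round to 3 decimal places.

Under noisy-OR, P(barking | causes) = 1 − (1−0.067)·∏(1−qᵢ) over the active causes.
P(barking | passing raccoon, ¬distant siren) = 0.93469·0.8 + 0.987591·0.2 = 0.747752 + 0.197518 = 0.945270
The intruder-present share is 0.987591·0.2 = 0.197518.
P(intruder | barking, passing raccoon, ¬distant siren) = 0.197518 / 0.945270 ≈ 0.209

P(intruder | barking, passing raccoon, ¬distant siren) ≈ 0.209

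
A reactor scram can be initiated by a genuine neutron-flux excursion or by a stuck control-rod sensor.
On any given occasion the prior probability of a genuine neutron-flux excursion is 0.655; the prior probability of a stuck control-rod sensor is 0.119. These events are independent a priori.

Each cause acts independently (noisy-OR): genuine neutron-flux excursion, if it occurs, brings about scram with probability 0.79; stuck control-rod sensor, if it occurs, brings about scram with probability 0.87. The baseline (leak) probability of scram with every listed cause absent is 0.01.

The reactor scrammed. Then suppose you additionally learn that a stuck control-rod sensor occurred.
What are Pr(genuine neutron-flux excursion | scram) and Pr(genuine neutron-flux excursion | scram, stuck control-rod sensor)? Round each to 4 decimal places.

Pr(genuine neutron-flux excursion | scram) ≈ 0.9321; Pr(genuine neutron-flux excursion | scram, stuck control-rod sensor) ≈ 0.6795

Under noisy-OR, P(scram | causes) = 1 − (1−0.01)·∏(1−qᵢ) over the active causes.
Weight on genuine neutron-flux excursion=true, given the evidence: 0.457085 + 0.075838 = 0.532923
Denominator P(scram): 0.01·0.345·0.881 + 0.8713·0.345·0.119 + 0.7921·0.655·0.881 + 0.972973·0.655·0.119 = 0.571733
Posterior = 0.532923 / 0.571733 ≈ 0.9321

Now also conditioning on stuck control-rod sensor=true:
For the numerator, keep only genuine neutron-flux excursion=true terms: 0.972973*0.655 = 0.637297
The normalizing constant is 0.8713*0.345 + 0.972973*0.655 = 0.937895
Posterior = 0.637297 / 0.937895 ≈ 0.6795
— stuck control-rod sensor explains away the evidence for genuine neutron-flux excursion.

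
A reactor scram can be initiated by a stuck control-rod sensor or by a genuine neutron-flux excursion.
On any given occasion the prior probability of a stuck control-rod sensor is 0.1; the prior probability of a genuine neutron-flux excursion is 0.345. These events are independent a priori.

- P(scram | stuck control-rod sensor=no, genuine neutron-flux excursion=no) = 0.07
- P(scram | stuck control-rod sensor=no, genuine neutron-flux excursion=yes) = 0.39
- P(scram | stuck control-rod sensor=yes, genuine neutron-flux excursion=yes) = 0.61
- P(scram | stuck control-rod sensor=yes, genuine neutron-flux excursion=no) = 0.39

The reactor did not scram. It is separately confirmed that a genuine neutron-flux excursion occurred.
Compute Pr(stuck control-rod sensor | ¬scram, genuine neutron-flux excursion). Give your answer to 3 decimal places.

Enumerate both values of stuck control-rod sensor and weight by the priors:
  P(¬scram | genuine neutron-flux excursion) = 0.61*0.9 + 0.39*0.1
        = 0.549000 + 0.039000 = 0.588000
Keeping only the stuck control-rod sensor-present terms gives 0.039000, so
  P(stuck control-rod sensor | ¬scram, genuine neutron-flux excursion) = 0.039000 / 0.588000 ≈ 0.066

Pr(stuck control-rod sensor | ¬scram, genuine neutron-flux excursion) ≈ 0.066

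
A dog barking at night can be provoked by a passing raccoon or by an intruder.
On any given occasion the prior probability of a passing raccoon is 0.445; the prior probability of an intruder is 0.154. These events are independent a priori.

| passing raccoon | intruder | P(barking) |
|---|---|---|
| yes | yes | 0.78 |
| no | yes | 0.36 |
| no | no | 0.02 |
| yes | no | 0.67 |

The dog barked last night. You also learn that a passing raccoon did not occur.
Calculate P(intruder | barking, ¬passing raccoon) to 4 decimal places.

For the numerator, keep only intruder=true terms: 0.36×0.154 = 0.055440
The normalizing constant is 0.02×0.846 + 0.36×0.154 = 0.072360
Posterior = 0.055440 / 0.072360 ≈ 0.7662

P(intruder | barking, ¬passing raccoon) ≈ 0.7662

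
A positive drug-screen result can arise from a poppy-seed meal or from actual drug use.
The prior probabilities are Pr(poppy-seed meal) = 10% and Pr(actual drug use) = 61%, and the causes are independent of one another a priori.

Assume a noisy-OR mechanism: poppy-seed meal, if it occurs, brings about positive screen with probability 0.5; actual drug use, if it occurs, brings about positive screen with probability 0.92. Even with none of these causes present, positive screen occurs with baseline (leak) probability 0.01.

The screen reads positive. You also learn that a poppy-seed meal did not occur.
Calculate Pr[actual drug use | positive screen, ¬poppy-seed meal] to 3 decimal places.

Under noisy-OR, P(positive screen | causes) = 1 − (1−0.01)·∏(1−qᵢ) over the active causes.
Sum P(positive screen|·) weighted by the priors over both values of actual drug use:
  P(positive screen | ¬poppy-seed meal) = 0.01*0.39 + 0.9208*0.61
        = 0.003900 + 0.561688 = 0.565588
Keeping only the actual drug use-present terms gives 0.561688, so
  P(actual drug use | positive screen, ¬poppy-seed meal) = 0.561688 / 0.565588 ≈ 0.993

Pr[actual drug use | positive screen, ¬poppy-seed meal] ≈ 0.993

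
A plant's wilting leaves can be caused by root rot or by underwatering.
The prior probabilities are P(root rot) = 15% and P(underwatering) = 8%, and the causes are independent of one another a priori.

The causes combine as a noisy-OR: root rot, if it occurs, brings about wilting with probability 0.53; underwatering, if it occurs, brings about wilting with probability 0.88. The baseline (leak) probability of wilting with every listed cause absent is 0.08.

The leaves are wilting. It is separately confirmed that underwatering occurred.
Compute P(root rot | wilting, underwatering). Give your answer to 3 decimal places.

Under noisy-OR, P(wilting | causes) = 1 − (1−0.08)·∏(1−qᵢ) over the active causes.
P(wilting | underwatering) = 0.8896·0.85 + 0.948112·0.15 = 0.756160 + 0.142217 = 0.898377
Restricting to configurations with root rot present: 0.948112·0.15 = 0.142217.
Hence the posterior is 0.142217/0.898377 ≈ 0.158.

P(root rot | wilting, underwatering) ≈ 0.158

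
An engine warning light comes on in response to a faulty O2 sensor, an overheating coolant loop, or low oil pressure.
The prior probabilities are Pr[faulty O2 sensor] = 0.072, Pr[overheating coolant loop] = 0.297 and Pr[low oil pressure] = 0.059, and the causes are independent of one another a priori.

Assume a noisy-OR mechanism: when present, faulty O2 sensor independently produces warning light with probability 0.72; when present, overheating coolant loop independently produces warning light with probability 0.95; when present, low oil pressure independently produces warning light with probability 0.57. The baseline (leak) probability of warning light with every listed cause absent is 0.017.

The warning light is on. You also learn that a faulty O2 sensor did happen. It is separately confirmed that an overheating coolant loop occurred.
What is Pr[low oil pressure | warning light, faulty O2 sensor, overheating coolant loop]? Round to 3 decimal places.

Pr[low oil pressure | warning light, faulty O2 sensor, overheating coolant loop] ≈ 0.059

Under noisy-OR, P(warning light | causes) = 1 − (1−0.017)·∏(1−qᵢ) over the active causes.
Sum P(warning light|·) weighted by the priors over both values of low oil pressure:
  P(warning light | faulty O2 sensor, overheating coolant loop) = 0.986238*0.941 + 0.994082*0.059
        = 0.928050 + 0.058651 = 0.986701
Keeping only the low oil pressure-present terms gives 0.058651, so
  P(low oil pressure | warning light, faulty O2 sensor, overheating coolant loop) = 0.058651 / 0.986701 ≈ 0.059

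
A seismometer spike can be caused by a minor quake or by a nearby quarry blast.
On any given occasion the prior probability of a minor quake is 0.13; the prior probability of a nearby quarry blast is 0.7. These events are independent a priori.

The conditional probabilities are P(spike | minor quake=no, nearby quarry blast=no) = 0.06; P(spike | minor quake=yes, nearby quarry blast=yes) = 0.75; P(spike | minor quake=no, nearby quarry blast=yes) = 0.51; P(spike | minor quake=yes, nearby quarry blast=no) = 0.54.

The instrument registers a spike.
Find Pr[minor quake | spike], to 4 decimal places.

P(spike) = 0.06·0.87·0.3 + 0.51·0.87·0.7 + 0.54·0.13·0.3 + 0.75·0.13·0.7 = 0.015660 + 0.310590 + 0.021060 + 0.068250 = 0.415560
Restricting to configurations with minor quake present: 0.021060 + 0.068250 = 0.089310.
Hence the posterior is 0.089310/0.415560 ≈ 0.2149.

Pr[minor quake | spike] ≈ 0.2149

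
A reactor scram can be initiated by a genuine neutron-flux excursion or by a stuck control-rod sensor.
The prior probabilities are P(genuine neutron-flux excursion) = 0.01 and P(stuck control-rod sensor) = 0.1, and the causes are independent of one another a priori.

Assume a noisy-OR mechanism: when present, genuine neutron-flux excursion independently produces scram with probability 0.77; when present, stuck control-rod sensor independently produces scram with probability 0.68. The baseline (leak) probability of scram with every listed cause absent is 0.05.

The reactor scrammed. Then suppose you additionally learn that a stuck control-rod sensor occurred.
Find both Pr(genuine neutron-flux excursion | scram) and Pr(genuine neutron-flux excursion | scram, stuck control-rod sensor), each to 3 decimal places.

Under noisy-OR, P(scram | causes) = 1 − (1−0.05)·∏(1−qᵢ) over the active causes.
By total probability over the 4 (genuine neutron-flux excursion, stuck control-rod sensor) configurations:
  P(scram) = 0.05*0.99*0.9 + 0.696*0.99*0.1 + 0.7815*0.01*0.9 + 0.93008*0.01*0.1
        = 0.044550 + 0.068904 + 0.007033 + 0.000930 = 0.121417
The terms with genuine neutron-flux excursion present sum to 0.007963, so
  P(genuine neutron-flux excursion | scram) = 0.007963 / 0.121417 ≈ 0.066

Now condition on the additional information:
P(scram | stuck control-rod sensor) = 0.696·0.99 + 0.93008·0.01 = 0.689040 + 0.009301 = 0.698341
The genuine neutron-flux excursion-present share is 0.93008·0.01 = 0.009301.
So P(genuine neutron-flux excursion | scram, stuck control-rod sensor) = 0.009301/0.698341 ≈ 0.013.

Pr(genuine neutron-flux excursion | scram) ≈ 0.066; Pr(genuine neutron-flux excursion | scram, stuck control-rod sensor) ≈ 0.013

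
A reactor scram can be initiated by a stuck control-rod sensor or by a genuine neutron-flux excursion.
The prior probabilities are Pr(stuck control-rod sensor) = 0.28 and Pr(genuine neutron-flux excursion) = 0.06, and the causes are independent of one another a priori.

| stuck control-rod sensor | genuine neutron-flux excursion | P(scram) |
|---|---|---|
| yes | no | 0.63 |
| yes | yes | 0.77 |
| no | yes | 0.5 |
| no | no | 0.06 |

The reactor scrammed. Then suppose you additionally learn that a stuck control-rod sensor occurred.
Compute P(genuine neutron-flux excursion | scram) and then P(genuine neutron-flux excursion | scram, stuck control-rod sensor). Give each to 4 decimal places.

Numerator (weight on configurations with genuine neutron-flux excursion): 0.021600 + 0.012936 = 0.034536
Denominator P(scram): 0.06·0.72·0.94 + 0.5·0.72·0.06 + 0.63·0.28·0.94 + 0.77·0.28·0.06 = 0.240960
Posterior = 0.034536 / 0.240960 ≈ 0.1433

Now also conditioning on stuck control-rod sensor=true:
P(scram | stuck control-rod sensor) = 0.63×0.94 + 0.77×0.06 = 0.592200 + 0.046200 = 0.638400
Restricting to configurations with genuine neutron-flux excursion present: 0.77×0.06 = 0.046200.
So P(genuine neutron-flux excursion | scram, stuck control-rod sensor) = 0.046200/0.638400 ≈ 0.0724.
This is intercausal reasoning (explaining away): once stuck control-rod sensor accounts for the scram, genuine neutron-flux excursion becomes less likely.

P(genuine neutron-flux excursion | scram) ≈ 0.1433; P(genuine neutron-flux excursion | scram, stuck control-rod sensor) ≈ 0.0724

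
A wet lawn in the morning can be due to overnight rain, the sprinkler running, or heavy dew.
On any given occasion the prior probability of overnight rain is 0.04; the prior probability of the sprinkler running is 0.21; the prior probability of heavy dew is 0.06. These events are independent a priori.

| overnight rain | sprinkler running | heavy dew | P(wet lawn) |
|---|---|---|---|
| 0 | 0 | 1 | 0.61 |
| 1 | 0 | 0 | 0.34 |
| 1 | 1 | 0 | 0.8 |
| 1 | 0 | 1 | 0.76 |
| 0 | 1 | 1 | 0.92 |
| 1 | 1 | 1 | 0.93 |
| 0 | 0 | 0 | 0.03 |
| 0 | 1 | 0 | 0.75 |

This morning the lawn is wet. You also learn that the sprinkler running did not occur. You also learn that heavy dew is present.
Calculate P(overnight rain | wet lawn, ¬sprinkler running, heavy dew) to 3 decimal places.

P(wet lawn | ¬sprinkler running, heavy dew) = 0.61*0.96 + 0.76*0.04 = 0.585600 + 0.030400 = 0.616000
Of this, 0.030400 comes from 0.76*0.04 (the overnight rain=true cases).
Hence the posterior is 0.030400/0.616000 ≈ 0.049.

P(overnight rain | wet lawn, ¬sprinkler running, heavy dew) ≈ 0.049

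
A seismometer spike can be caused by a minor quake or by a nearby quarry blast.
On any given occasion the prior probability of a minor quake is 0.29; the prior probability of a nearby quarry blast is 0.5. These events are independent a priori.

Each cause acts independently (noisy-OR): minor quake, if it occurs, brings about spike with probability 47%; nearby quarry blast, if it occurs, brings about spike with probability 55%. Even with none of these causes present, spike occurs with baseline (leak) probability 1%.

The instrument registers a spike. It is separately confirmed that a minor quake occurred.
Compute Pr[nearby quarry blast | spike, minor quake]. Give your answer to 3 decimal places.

Pr[nearby quarry blast | spike, minor quake] ≈ 0.616

Under noisy-OR, P(spike | causes) = 1 − (1−0.01)·∏(1−qᵢ) over the active causes.
Weight on nearby quarry blast=true, given the evidence: 0.763885·0.5 = 0.381943
The normalizing constant is 0.4753·0.5 + 0.763885·0.5 = 0.619593
Posterior = 0.381943 / 0.619593 ≈ 0.616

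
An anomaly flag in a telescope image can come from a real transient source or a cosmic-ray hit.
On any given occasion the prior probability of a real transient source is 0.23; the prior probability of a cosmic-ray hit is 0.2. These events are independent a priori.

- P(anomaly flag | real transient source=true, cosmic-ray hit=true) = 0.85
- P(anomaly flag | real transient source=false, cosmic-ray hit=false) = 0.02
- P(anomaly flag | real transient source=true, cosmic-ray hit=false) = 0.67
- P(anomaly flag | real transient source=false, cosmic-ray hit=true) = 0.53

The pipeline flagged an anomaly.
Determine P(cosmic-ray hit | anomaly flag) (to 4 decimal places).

P(cosmic-ray hit | anomaly flag) ≈ 0.4710

Enumerate the 4 (real transient source, cosmic-ray hit) configurations and weight by the priors:
  P(anomaly flag) = 0.02×0.77×0.8 + 0.53×0.77×0.2 + 0.67×0.23×0.8 + 0.85×0.23×0.2
        = 0.012320 + 0.081620 + 0.123280 + 0.039100 = 0.256320
Configurations with cosmic-ray hit contribute 0.120720, so
  P(cosmic-ray hit | anomaly flag) = 0.120720 / 0.256320 ≈ 0.4710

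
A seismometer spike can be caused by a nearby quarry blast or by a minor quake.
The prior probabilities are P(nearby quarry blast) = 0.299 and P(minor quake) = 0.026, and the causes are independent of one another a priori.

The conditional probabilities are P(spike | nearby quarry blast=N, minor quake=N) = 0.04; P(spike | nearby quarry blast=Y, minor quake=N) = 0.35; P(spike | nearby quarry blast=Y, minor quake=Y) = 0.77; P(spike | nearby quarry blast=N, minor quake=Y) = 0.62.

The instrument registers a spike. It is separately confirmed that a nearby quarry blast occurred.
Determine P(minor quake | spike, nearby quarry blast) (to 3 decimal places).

P(spike | nearby quarry blast) = 0.35·0.974 + 0.77·0.026 = 0.340900 + 0.020020 = 0.360920
Restricting to configurations with minor quake present: 0.77·0.026 = 0.020020.
So P(minor quake | spike, nearby quarry blast) = 0.020020/0.360920 ≈ 0.055.

P(minor quake | spike, nearby quarry blast) ≈ 0.055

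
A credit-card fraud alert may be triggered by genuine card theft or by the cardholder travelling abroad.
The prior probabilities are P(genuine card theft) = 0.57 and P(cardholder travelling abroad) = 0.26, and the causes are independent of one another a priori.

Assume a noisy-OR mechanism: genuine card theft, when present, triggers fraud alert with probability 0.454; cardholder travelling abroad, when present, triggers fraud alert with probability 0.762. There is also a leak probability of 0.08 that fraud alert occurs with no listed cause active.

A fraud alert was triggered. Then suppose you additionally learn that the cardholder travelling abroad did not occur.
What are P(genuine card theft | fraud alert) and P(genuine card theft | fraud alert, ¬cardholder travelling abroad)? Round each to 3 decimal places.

Under noisy-OR, P(fraud alert | causes) = 1 − (1−0.08)·∏(1−qᵢ) over the active causes.
Sum P(fraud alert|·) weighted by the priors over the 4 (genuine card theft, cardholder travelling abroad) configurations:
  P(fraud alert) = 0.08×0.43×0.74 + 0.78104×0.43×0.26 + 0.49768×0.57×0.74 + 0.880448×0.57×0.26
        = 0.025456 + 0.087320 + 0.209921 + 0.130482 = 0.453179
Configurations with genuine card theft contribute 0.340403, so
  P(genuine card theft | fraud alert) = 0.340403 / 0.453179 ≈ 0.751

Now also conditioning on cardholder travelling abroad≠true:
P(fraud alert | ¬cardholder travelling abroad) = 0.08*0.43 + 0.49768*0.57 = 0.034400 + 0.283678 = 0.318078
Restricting to configurations with genuine card theft present: 0.49768*0.57 = 0.283678.
So P(genuine card theft | fraud alert, ¬cardholder travelling abroad) = 0.283678/0.318078 ≈ 0.892.

P(genuine card theft | fraud alert) ≈ 0.751; P(genuine card theft | fraud alert, ¬cardholder travelling abroad) ≈ 0.892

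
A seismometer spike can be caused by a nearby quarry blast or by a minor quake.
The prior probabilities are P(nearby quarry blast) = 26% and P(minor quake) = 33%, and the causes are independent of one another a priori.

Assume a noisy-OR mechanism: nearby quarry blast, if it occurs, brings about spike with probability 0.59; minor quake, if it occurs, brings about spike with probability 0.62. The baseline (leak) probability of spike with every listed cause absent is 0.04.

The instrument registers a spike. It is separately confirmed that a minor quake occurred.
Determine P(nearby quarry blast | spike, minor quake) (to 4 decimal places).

P(nearby quarry blast | spike, minor quake) ≈ 0.3199

Under noisy-OR, P(spike | causes) = 1 − (1−0.04)·∏(1−qᵢ) over the active causes.
Weight on nearby quarry blast=true, given the evidence: 0.850432·0.26 = 0.221112
Normalizer over all consistent configurations: 0.6352·0.74 + 0.850432·0.26 = 0.691160
Posterior = 0.221112 / 0.691160 ≈ 0.3199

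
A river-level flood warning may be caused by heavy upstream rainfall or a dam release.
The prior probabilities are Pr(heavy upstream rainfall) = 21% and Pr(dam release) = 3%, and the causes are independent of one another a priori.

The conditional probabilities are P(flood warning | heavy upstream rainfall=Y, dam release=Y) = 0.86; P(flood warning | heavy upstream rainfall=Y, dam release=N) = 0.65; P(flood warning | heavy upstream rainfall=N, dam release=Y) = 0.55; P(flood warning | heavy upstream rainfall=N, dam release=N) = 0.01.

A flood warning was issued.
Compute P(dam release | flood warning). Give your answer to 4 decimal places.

P(flood warning) = 0.01·0.79·0.97 + 0.55·0.79·0.03 + 0.65·0.21·0.97 + 0.86·0.21·0.03 = 0.007663 + 0.013035 + 0.132405 + 0.005418 = 0.158521
Restricting to configurations with dam release present: 0.013035 + 0.005418 = 0.018453.
P(dam release | flood warning) = 0.018453 / 0.158521 ≈ 0.1164

P(dam release | flood warning) ≈ 0.1164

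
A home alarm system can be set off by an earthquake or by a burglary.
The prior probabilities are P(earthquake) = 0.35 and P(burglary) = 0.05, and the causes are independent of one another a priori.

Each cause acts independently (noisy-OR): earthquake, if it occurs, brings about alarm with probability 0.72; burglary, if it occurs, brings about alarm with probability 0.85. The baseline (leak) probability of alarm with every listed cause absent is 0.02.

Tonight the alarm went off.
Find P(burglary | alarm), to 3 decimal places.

Under noisy-OR, P(alarm | causes) = 1 − (1−0.02)·∏(1−qᵢ) over the active causes.
P(alarm) = 0.02×0.65×0.95 + 0.853×0.65×0.05 + 0.7256×0.35×0.95 + 0.95884×0.35×0.05 = 0.012350 + 0.027723 + 0.241262 + 0.016780 = 0.298115
Of this, 0.044503 comes from 0.027723 + 0.016780 (the burglary=true cases).
So P(burglary | alarm) = 0.044503/0.298115 ≈ 0.149.

P(burglary | alarm) ≈ 0.149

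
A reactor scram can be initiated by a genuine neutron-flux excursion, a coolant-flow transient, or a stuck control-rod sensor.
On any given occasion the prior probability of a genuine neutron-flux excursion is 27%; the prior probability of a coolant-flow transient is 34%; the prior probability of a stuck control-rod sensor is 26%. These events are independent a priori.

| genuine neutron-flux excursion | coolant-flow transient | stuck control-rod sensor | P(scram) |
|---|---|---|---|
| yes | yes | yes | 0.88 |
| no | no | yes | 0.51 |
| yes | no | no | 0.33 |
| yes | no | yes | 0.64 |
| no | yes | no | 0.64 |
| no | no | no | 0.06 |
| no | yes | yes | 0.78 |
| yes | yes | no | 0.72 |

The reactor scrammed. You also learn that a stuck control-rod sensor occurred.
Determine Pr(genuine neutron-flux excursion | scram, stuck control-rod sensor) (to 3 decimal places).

Pr(genuine neutron-flux excursion | scram, stuck control-rod sensor) ≈ 0.307

Enumerate the 4 (genuine neutron-flux excursion, coolant-flow transient) configurations and weight by the priors:
  P(scram | stuck control-rod sensor) = 0.51·0.73·0.66 + 0.78·0.73·0.34 + 0.64·0.27·0.66 + 0.88·0.27·0.34
        = 0.245718 + 0.193596 + 0.114048 + 0.080784 = 0.634146
Configurations with genuine neutron-flux excursion contribute 0.194832, so
  P(genuine neutron-flux excursion | scram, stuck control-rod sensor) = 0.194832 / 0.634146 ≈ 0.307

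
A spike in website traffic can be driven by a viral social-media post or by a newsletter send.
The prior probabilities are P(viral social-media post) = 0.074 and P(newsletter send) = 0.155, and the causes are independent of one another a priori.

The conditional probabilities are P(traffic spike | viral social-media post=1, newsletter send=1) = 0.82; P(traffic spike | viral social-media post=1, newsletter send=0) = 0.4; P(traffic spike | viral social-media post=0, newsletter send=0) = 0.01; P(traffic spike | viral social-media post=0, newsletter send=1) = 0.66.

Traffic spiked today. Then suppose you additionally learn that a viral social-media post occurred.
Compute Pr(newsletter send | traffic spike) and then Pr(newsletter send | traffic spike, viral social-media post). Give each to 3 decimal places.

P(traffic spike) = 0.01×0.926×0.845 + 0.66×0.926×0.155 + 0.4×0.074×0.845 + 0.82×0.074×0.155 = 0.007825 + 0.094730 + 0.025012 + 0.009405 = 0.136972
The newsletter send-present share is 0.094730 + 0.009405 = 0.104135.
Hence the posterior is 0.104135/0.136972 ≈ 0.760.

Now also conditioning on viral social-media post=true:
P(traffic spike | viral social-media post) = 0.4×0.845 + 0.82×0.155 = 0.338000 + 0.127100 = 0.465100
The newsletter send-present share is 0.82×0.155 = 0.127100.
P(newsletter send | traffic spike, viral social-media post) = 0.127100 / 0.465100 ≈ 0.273
The drop from 0.760 to 0.273 is the explaining-away (discounting) effect.

Pr(newsletter send | traffic spike) ≈ 0.760; Pr(newsletter send | traffic spike, viral social-media post) ≈ 0.273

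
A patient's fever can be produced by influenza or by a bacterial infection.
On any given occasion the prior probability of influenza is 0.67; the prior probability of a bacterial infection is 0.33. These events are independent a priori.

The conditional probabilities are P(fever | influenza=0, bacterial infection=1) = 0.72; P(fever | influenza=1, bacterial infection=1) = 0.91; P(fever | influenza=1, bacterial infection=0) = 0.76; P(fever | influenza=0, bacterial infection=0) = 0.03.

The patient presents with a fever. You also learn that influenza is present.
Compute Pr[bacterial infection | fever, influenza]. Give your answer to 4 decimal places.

Pr[bacterial infection | fever, influenza] ≈ 0.3710

Numerator (weight on configurations with bacterial infection): 0.91×0.33 = 0.300300
Denominator P(fever | influenza): 0.76×0.67 + 0.91×0.33 = 0.809500
Posterior = 0.300300 / 0.809500 ≈ 0.3710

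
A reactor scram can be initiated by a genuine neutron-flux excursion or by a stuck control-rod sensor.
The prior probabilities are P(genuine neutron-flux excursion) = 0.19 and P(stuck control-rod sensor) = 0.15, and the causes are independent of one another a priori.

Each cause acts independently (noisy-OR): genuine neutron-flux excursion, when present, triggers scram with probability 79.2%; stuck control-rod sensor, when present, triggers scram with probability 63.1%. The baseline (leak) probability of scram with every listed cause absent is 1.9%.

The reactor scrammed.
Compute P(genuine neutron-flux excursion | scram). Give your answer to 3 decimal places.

P(genuine neutron-flux excursion | scram) ≈ 0.631

Under noisy-OR, P(scram | causes) = 1 − (1−0.019)·∏(1−qᵢ) over the active causes.
P(scram) = 0.019*0.81*0.85 + 0.638011*0.81*0.15 + 0.795952*0.19*0.85 + 0.924706*0.19*0.15 = 0.013082 + 0.077518 + 0.128546 + 0.026354 = 0.245500
Of this, 0.154900 comes from 0.128546 + 0.026354 (the genuine neutron-flux excursion=true cases).
Hence the posterior is 0.154900/0.245500 ≈ 0.631.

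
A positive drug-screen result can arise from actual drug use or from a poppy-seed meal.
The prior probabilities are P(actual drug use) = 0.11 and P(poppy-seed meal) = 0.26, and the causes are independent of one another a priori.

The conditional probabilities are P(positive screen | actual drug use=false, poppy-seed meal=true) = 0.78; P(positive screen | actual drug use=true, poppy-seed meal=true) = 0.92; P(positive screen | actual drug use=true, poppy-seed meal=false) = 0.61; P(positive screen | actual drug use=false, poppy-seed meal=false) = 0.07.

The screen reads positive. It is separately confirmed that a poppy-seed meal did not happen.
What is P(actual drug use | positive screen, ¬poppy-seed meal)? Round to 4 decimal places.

Sum P(positive screen|·) weighted by the priors over both values of actual drug use:
  P(positive screen | ¬poppy-seed meal) = 0.07×0.89 + 0.61×0.11
        = 0.062300 + 0.067100 = 0.129400
Keeping only the actual drug use-present terms gives 0.067100, so
  P(actual drug use | positive screen, ¬poppy-seed meal) = 0.067100 / 0.129400 ≈ 0.5185

P(actual drug use | positive screen, ¬poppy-seed meal) ≈ 0.5185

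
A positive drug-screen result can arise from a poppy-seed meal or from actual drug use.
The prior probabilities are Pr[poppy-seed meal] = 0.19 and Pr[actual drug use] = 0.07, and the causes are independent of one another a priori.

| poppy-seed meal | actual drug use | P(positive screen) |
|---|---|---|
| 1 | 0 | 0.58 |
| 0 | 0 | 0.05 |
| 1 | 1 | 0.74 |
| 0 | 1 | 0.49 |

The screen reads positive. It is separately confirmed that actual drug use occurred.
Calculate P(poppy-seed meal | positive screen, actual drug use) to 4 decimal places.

P(poppy-seed meal | positive screen, actual drug use) ≈ 0.2616

Numerator (weight on configurations with poppy-seed meal): 0.74×0.19 = 0.140600
Normalizer over all consistent configurations: 0.49×0.81 + 0.74×0.19 = 0.537500
P(poppy-seed meal | positive screen, actual drug use) = 0.140600/0.537500 ≈ 0.2616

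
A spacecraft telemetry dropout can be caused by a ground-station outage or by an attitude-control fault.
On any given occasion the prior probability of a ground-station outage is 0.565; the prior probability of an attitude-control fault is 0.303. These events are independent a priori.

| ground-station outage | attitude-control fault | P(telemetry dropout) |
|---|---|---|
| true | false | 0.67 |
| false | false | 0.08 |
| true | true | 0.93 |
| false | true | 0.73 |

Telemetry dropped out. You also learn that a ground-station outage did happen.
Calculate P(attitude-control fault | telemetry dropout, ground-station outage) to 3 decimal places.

P(attitude-control fault | telemetry dropout, ground-station outage) ≈ 0.376

Enumerate both values of attitude-control fault and weight by the priors:
  P(telemetry dropout | ground-station outage) = 0.67*0.697 + 0.93*0.303
        = 0.466990 + 0.281790 = 0.748780
The terms with attitude-control fault present sum to 0.281790, so
  P(attitude-control fault | telemetry dropout, ground-station outage) = 0.281790 / 0.748780 ≈ 0.376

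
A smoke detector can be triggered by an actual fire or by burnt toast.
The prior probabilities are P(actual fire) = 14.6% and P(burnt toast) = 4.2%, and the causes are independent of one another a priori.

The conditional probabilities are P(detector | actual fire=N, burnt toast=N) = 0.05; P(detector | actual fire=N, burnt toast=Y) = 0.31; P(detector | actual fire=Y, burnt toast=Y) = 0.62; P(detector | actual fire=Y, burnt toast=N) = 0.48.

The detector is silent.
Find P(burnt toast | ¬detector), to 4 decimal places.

P(burnt toast | ¬detector) ≈ 0.0309

Sum P(¬detector|·) weighted by the priors over the 4 (actual fire, burnt toast) configurations:
  P(¬detector) = 0.95*0.854*0.958 + 0.69*0.854*0.042 + 0.52*0.146*0.958 + 0.38*0.146*0.042
        = 0.777225 + 0.024749 + 0.072731 + 0.002330 = 0.877035
Keeping only the burnt toast-present terms gives 0.027079, so
  P(burnt toast | ¬detector) = 0.027079 / 0.877035 ≈ 0.0309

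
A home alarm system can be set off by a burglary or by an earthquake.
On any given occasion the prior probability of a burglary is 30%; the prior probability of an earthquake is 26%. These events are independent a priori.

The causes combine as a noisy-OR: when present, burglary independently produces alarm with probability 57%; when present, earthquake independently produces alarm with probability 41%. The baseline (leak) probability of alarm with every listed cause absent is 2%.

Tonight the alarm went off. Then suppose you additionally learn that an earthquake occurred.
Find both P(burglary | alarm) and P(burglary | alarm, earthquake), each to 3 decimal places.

P(burglary | alarm) ≈ 0.682; P(burglary | alarm, earthquake) ≈ 0.433

Under noisy-OR, P(alarm | causes) = 1 − (1−0.02)·∏(1−qᵢ) over the active causes.
Sum P(alarm|·) weighted by the priors over the 4 (burglary, earthquake) configurations:
  P(alarm) = 0.02*0.7*0.74 + 0.4218*0.7*0.26 + 0.5786*0.3*0.74 + 0.751374*0.3*0.26
        = 0.010360 + 0.076768 + 0.128449 + 0.058607 = 0.274184
Configurations with burglary contribute 0.187056, so
  P(burglary | alarm) = 0.187056 / 0.274184 ≈ 0.682

With the extra evidence:
Numerator (weight on configurations with burglary): 0.751374·0.3 = 0.225412
The normalizing constant is 0.4218·0.7 + 0.751374·0.3 = 0.520672
Posterior = 0.225412 / 0.520672 ≈ 0.433
Conditioning on earthquake lowers the posterior on burglary: the classic explaining-away effect in a common-effect structure.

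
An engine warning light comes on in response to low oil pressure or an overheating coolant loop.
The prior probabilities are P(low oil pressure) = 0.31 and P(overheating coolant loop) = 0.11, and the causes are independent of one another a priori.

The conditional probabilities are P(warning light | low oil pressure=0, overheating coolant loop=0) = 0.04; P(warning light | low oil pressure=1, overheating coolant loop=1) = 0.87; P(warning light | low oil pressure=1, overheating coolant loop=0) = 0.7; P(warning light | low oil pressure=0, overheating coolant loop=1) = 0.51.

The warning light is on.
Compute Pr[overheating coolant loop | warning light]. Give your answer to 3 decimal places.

Pr[overheating coolant loop | warning light] ≈ 0.239

P(warning light) = 0.04·0.69·0.89 + 0.51·0.69·0.11 + 0.7·0.31·0.89 + 0.87·0.31·0.11 = 0.024564 + 0.038709 + 0.193130 + 0.029667 = 0.286070
Restricting to configurations with overheating coolant loop present: 0.038709 + 0.029667 = 0.068376.
Hence the posterior is 0.068376/0.286070 ≈ 0.239.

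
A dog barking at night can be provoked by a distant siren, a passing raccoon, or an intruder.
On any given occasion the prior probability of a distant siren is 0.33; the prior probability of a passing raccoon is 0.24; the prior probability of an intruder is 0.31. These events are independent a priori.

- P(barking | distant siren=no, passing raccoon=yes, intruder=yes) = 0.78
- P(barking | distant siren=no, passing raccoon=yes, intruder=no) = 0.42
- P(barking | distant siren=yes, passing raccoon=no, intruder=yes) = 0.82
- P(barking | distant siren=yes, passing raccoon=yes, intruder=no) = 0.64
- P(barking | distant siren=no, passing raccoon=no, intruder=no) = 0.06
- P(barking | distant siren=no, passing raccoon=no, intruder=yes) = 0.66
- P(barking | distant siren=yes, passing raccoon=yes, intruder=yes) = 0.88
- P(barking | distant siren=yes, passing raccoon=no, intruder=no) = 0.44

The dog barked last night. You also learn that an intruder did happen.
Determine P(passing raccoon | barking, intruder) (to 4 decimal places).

Sum P(barking|·) weighted by the priors over the 4 (distant siren, passing raccoon) configurations:
  P(barking | intruder) = 0.66*0.67*0.76 + 0.78*0.67*0.24 + 0.82*0.33*0.76 + 0.88*0.33*0.24
        = 0.336072 + 0.125424 + 0.205656 + 0.069696 = 0.736848
The terms with passing raccoon present sum to 0.195120, so
  P(passing raccoon | barking, intruder) = 0.195120 / 0.736848 ≈ 0.2648

P(passing raccoon | barking, intruder) ≈ 0.2648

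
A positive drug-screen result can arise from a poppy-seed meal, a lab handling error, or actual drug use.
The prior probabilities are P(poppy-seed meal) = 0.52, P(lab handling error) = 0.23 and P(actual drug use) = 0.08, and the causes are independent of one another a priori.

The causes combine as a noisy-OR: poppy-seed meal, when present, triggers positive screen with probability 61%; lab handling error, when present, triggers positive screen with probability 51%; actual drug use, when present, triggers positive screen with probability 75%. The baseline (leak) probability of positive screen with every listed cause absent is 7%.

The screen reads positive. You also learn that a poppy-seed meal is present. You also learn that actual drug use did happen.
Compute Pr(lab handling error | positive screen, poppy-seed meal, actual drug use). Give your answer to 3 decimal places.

Pr(lab handling error | positive screen, poppy-seed meal, actual drug use) ≈ 0.239

Under noisy-OR, P(positive screen | causes) = 1 − (1−0.07)·∏(1−qᵢ) over the active causes.
P(positive screen | poppy-seed meal, actual drug use) = 0.909325×0.77 + 0.955569×0.23 = 0.700180 + 0.219781 = 0.919961
Of this, 0.219781 comes from 0.955569×0.23 (the lab handling error=true cases).
P(lab handling error | positive screen, poppy-seed meal, actual drug use) = 0.219781 / 0.919961 ≈ 0.239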